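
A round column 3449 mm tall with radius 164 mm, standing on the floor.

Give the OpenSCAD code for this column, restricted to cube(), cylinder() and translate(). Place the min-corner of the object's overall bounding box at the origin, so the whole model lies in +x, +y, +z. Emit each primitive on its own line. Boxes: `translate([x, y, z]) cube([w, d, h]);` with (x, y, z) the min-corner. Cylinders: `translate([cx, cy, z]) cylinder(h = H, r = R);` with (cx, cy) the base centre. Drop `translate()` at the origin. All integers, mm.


translate([164, 164, 0]) cylinder(h = 3449, r = 164);


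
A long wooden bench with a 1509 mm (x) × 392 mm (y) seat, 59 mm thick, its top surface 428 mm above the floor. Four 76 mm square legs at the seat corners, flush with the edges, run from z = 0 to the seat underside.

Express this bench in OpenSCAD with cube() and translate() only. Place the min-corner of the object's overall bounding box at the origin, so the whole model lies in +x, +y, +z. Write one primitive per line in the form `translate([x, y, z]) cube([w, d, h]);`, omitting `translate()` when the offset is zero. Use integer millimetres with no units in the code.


// leg_h = 428 − 59 = 369
translate([0, 0, 369]) cube([1509, 392, 59]);
cube([76, 76, 369]);
translate([0, 316, 0]) cube([76, 76, 369]);
translate([1433, 0, 0]) cube([76, 76, 369]);
translate([1433, 316, 0]) cube([76, 76, 369]);


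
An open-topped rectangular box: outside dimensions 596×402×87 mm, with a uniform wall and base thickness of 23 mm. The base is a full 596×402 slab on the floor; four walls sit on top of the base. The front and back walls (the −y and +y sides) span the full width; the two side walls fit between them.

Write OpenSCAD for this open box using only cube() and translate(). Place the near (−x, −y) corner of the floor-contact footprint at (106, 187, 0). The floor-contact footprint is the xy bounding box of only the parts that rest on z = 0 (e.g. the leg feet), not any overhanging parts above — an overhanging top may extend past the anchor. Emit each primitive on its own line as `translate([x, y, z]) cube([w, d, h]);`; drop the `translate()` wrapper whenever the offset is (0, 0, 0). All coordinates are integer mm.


translate([106, 187, 0]) cube([596, 402, 23]);
translate([106, 187, 23]) cube([596, 23, 64]);
translate([106, 566, 23]) cube([596, 23, 64]);
translate([106, 210, 23]) cube([23, 356, 64]);
translate([679, 210, 23]) cube([23, 356, 64]);


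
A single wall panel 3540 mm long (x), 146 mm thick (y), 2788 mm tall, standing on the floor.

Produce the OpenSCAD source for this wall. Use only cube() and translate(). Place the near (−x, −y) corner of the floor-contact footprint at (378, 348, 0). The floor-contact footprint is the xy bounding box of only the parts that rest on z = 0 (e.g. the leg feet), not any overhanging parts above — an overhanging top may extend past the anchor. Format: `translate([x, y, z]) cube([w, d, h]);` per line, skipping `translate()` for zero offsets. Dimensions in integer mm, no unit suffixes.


translate([378, 348, 0]) cube([3540, 146, 2788]);


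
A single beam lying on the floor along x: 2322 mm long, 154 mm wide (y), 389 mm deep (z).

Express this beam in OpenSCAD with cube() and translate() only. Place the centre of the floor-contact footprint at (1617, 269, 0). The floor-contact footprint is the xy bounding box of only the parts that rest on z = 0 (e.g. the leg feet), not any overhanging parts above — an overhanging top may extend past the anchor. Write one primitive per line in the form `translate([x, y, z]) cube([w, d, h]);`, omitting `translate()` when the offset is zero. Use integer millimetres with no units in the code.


translate([456, 192, 0]) cube([2322, 154, 389]);


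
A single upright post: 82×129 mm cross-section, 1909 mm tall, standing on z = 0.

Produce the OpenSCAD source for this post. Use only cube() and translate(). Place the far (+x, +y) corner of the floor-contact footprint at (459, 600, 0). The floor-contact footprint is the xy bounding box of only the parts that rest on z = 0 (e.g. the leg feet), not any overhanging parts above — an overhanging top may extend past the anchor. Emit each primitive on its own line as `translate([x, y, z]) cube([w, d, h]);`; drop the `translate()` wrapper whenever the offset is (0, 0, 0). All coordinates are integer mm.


translate([377, 471, 0]) cube([82, 129, 1909]);


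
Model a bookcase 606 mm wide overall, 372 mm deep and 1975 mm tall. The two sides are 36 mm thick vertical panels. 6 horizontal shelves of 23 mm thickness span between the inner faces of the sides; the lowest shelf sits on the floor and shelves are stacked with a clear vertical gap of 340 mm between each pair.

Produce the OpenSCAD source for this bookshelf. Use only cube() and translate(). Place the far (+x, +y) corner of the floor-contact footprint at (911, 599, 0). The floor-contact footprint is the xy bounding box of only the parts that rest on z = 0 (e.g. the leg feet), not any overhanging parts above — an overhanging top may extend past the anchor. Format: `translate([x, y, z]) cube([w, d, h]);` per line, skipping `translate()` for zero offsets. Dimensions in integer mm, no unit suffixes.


translate([305, 227, 0]) cube([36, 372, 1975]);
translate([875, 227, 0]) cube([36, 372, 1975]);
translate([341, 227, 0]) cube([534, 372, 23]);
translate([341, 227, 363]) cube([534, 372, 23]);
translate([341, 227, 726]) cube([534, 372, 23]);
translate([341, 227, 1089]) cube([534, 372, 23]);
translate([341, 227, 1452]) cube([534, 372, 23]);
translate([341, 227, 1815]) cube([534, 372, 23]);


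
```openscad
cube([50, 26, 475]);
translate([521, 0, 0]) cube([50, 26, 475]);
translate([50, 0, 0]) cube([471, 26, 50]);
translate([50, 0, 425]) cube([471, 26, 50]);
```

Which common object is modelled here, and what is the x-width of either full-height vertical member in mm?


A picture frame. The border width is 50 mm.

Four thin pieces enclosing a rectangular opening — a picture frame. The two full-height stiles are 475 mm tall; the top rail sits at z = 425 and is 50 mm tall, so the border above the opening is 475 − 425 = 50 mm, matching the stile x-width.


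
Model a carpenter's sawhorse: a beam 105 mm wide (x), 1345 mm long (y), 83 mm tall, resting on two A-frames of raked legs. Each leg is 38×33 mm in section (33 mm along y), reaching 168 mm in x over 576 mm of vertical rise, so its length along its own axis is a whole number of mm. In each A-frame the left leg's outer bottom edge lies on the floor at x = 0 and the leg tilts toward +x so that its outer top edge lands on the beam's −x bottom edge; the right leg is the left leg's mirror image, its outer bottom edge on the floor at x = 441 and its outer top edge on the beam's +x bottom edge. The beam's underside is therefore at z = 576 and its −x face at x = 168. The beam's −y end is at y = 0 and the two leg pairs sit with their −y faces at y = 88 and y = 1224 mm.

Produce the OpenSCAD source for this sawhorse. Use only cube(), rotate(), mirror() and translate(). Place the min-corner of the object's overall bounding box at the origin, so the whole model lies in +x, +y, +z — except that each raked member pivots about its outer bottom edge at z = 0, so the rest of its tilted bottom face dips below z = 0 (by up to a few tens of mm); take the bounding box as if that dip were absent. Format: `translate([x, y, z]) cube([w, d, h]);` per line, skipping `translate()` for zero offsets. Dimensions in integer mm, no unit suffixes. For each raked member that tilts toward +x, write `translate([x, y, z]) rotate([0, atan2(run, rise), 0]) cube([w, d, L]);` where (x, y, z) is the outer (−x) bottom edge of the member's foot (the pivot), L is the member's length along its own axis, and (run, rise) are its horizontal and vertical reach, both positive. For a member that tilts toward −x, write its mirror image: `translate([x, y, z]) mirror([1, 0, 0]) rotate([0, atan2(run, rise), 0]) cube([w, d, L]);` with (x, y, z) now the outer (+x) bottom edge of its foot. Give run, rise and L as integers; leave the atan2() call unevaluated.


translate([168, 0, 576]) cube([105, 1345, 83]);
translate([0, 88, 0]) rotate([0, atan2(168, 576), 0]) cube([38, 33, 600]);
translate([441, 88, 0]) mirror([1, 0, 0]) rotate([0, atan2(168, 576), 0]) cube([38, 33, 600]);
translate([0, 1224, 0]) rotate([0, atan2(168, 576), 0]) cube([38, 33, 600]);
translate([441, 1224, 0]) mirror([1, 0, 0]) rotate([0, atan2(168, 576), 0]) cube([38, 33, 600]);


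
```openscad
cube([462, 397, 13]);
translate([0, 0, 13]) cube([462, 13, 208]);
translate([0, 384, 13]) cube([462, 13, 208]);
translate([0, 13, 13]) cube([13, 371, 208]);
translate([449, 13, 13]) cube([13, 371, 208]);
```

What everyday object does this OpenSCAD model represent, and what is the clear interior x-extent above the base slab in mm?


An open box. The internal width is 436 mm.

A 462×397 base slab with four walls standing on it — an open box. The base is 462 mm wide and the walls are 13 mm thick, so the internal width is 462 − 2 × 13 = 436 mm.


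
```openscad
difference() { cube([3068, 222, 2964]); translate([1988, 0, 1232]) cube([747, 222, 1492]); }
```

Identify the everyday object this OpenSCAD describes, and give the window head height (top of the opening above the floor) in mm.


A wall with a window opening. The window head height is 2724 mm.

A wall with a rectangular opening subtracted — a window. Sill at z = 1232, opening 1492 mm tall, so the head is at 1232 + 1492 = 2724 mm.


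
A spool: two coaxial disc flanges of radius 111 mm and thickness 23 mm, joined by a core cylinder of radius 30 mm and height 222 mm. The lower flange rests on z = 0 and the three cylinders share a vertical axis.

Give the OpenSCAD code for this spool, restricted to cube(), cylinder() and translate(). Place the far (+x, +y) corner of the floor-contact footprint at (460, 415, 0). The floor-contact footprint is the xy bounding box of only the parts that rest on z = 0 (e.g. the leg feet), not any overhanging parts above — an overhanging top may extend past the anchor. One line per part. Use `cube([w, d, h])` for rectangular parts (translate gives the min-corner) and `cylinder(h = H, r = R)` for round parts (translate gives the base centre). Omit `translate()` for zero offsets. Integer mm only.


translate([349, 304, 0]) cylinder(h = 23, r = 111);
translate([349, 304, 23]) cylinder(h = 222, r = 30);
translate([349, 304, 245]) cylinder(h = 23, r = 111);


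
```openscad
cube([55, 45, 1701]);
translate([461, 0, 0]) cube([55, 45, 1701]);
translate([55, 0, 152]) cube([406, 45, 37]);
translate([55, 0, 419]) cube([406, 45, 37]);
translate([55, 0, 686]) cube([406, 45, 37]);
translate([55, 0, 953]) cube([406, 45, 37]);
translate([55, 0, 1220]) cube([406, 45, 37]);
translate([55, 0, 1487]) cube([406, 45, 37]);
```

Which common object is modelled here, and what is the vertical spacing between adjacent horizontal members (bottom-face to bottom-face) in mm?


A ladder. The rung spacing is 267 mm.

Two tall 55×45 posts with 6 short bars between them — a ladder. Adjacent rungs sit at z = 152 and z = 419, so the spacing is 419 − 152 = 267 mm.


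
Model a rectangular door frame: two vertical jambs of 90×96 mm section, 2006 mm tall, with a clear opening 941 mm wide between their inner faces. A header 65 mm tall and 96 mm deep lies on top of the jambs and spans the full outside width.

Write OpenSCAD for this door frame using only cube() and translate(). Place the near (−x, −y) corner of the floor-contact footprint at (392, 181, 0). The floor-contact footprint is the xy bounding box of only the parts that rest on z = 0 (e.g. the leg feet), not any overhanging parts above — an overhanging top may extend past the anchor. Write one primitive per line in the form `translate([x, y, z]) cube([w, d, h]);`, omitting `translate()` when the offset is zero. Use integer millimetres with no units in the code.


translate([392, 181, 0]) cube([90, 96, 2006]);
translate([1423, 181, 0]) cube([90, 96, 2006]);
translate([392, 181, 2006]) cube([1121, 96, 65]);


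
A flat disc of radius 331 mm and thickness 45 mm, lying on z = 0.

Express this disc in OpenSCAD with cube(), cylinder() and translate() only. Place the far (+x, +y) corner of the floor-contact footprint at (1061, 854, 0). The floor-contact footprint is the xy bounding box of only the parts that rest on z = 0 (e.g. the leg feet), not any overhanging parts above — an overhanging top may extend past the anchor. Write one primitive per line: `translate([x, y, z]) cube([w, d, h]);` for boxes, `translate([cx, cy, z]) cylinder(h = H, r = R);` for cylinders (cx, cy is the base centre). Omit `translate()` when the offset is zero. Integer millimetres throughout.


translate([730, 523, 0]) cylinder(h = 45, r = 331);


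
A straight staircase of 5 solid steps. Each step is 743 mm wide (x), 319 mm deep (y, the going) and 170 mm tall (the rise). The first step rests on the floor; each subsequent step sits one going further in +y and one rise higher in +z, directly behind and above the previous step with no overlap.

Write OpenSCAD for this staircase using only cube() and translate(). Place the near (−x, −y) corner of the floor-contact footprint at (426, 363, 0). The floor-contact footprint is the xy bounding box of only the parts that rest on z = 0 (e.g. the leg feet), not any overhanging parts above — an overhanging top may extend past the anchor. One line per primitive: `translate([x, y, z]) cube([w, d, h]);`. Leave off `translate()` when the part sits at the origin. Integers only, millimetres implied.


translate([426, 363, 0]) cube([743, 319, 170]);
translate([426, 682, 170]) cube([743, 319, 170]);
translate([426, 1001, 340]) cube([743, 319, 170]);
translate([426, 1320, 510]) cube([743, 319, 170]);
translate([426, 1639, 680]) cube([743, 319, 170]);


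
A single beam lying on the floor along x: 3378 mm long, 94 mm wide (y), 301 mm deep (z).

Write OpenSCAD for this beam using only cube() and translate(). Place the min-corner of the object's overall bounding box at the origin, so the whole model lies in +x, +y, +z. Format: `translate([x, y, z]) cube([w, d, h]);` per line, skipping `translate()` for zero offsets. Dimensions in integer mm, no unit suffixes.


cube([3378, 94, 301]);


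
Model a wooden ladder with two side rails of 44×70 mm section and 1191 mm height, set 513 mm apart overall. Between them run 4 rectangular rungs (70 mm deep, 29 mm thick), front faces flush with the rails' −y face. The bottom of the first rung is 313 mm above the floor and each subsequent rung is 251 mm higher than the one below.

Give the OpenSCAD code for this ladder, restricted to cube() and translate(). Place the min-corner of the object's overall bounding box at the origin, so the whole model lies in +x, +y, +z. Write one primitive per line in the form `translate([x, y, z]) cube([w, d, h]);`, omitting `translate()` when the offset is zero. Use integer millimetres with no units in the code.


cube([44, 70, 1191]);
translate([469, 0, 0]) cube([44, 70, 1191]);
translate([44, 0, 313]) cube([425, 70, 29]);
translate([44, 0, 564]) cube([425, 70, 29]);
translate([44, 0, 815]) cube([425, 70, 29]);
translate([44, 0, 1066]) cube([425, 70, 29]);


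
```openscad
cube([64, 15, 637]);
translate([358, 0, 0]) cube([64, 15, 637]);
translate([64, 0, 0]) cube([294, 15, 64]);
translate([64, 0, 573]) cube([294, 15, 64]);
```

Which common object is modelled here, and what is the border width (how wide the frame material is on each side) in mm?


A picture frame. The border width is 64 mm.

Four thin pieces enclosing a rectangular opening — a picture frame. The two full-height stiles are 637 mm tall; the top rail sits at z = 573 and is 64 mm tall, so the border above the opening is 637 − 573 = 64 mm, matching the stile x-width.


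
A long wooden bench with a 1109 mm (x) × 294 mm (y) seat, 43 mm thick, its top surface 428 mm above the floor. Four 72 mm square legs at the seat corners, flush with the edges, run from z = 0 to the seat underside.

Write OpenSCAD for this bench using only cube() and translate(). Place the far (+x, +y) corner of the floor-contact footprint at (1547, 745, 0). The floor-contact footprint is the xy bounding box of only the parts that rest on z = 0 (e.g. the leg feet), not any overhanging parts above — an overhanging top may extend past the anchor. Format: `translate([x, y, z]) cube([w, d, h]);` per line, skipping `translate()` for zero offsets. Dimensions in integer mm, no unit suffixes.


// leg_h = 428 − 43 = 385
translate([438, 451, 385]) cube([1109, 294, 43]);
translate([438, 451, 0]) cube([72, 72, 385]);
translate([438, 673, 0]) cube([72, 72, 385]);
translate([1475, 451, 0]) cube([72, 72, 385]);
translate([1475, 673, 0]) cube([72, 72, 385]);


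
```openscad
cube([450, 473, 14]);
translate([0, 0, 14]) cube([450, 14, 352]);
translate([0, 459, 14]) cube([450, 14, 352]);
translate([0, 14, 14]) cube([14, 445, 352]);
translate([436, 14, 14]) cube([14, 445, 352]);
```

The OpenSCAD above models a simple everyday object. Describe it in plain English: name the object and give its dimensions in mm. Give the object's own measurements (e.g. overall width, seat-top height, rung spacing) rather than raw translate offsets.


An open-topped rectangular box: outside dimensions 450×473×366 mm, with a uniform wall and base thickness of 14 mm. The base is a full 450×473 slab on the floor; four walls sit on top of the base. The front and back walls (the −y and +y sides) span the full width; the two side walls fit between them.


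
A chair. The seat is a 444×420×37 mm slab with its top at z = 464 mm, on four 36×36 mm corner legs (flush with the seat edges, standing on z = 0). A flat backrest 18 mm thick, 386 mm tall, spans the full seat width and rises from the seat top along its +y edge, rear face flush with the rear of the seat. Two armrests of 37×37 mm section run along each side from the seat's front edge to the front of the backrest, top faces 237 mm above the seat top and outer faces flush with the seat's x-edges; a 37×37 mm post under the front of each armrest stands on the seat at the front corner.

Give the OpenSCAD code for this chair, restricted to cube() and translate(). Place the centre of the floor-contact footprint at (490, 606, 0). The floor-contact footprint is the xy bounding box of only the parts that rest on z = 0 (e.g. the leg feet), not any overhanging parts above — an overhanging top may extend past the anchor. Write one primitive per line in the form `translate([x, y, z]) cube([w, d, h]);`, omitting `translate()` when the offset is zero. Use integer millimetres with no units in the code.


translate([268, 396, 427]) cube([444, 420, 37]);
translate([268, 396, 0]) cube([36, 36, 427]);
translate([676, 396, 0]) cube([36, 36, 427]);
translate([268, 780, 0]) cube([36, 36, 427]);
translate([676, 780, 0]) cube([36, 36, 427]);
translate([268, 798, 464]) cube([444, 18, 386]);
translate([268, 396, 664]) cube([37, 402, 37]);
translate([675, 396, 664]) cube([37, 402, 37]);
translate([268, 396, 464]) cube([37, 37, 200]);
translate([675, 396, 464]) cube([37, 37, 200]);


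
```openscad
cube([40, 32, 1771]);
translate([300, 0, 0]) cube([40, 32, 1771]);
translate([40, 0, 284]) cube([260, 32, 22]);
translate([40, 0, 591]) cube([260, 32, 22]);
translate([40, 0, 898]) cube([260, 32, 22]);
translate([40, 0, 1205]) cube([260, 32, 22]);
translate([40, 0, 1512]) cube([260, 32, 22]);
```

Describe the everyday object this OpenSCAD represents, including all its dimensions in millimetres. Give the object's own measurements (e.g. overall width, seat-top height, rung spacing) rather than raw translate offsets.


A straight ladder. Two 40×32 mm vertical rails, 1771 mm tall, stand 340 mm apart (outside-to-outside) with their front faces coplanar on the −y side. 5 rungs, each 32 mm deep and 22 mm tall, span between the inner faces of the rails, front faces flush with the rails. The lowest rung's underside is at z = 284 mm and rungs are spaced 307 mm apart (underside to underside).


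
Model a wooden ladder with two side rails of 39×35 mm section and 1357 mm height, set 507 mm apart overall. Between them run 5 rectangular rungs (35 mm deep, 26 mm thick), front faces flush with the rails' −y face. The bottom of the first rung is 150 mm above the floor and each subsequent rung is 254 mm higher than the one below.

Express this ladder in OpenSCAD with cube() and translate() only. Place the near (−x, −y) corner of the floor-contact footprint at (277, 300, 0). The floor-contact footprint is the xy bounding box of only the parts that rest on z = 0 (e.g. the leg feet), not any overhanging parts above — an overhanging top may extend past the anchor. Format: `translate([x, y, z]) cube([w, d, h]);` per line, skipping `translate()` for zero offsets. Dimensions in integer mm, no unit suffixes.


// rung span = 507 - 2*39 = 429
// rung[k] z = 150 + k*254
translate([277, 300, 0]) cube([39, 35, 1357]);
translate([745, 300, 0]) cube([39, 35, 1357]);
translate([316, 300, 150]) cube([429, 35, 26]);
translate([316, 300, 404]) cube([429, 35, 26]);
translate([316, 300, 658]) cube([429, 35, 26]);
translate([316, 300, 912]) cube([429, 35, 26]);
translate([316, 300, 1166]) cube([429, 35, 26]);


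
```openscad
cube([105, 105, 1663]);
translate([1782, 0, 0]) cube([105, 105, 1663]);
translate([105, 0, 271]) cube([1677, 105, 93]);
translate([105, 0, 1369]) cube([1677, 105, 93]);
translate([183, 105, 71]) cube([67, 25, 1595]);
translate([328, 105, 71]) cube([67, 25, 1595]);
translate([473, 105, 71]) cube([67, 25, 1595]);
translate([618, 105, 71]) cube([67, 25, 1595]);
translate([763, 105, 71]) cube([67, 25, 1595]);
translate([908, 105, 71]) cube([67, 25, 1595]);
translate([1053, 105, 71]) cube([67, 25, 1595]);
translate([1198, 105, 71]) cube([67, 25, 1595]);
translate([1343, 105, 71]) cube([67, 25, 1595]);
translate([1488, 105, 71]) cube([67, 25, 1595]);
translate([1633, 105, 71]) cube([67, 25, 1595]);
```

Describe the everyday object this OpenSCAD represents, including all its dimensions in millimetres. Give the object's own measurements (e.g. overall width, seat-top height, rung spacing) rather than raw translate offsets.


A fence section. Two 105×105 mm posts, 1663 mm tall, stand on the floor with a clear span of 1677 mm between their inner faces. Two horizontal rails of 105×93 mm section span the gap between the posts with their undersides at z = 271 mm and z = 1369 mm, flush with the posts' −y face. 11 pickets, each 67 mm wide, 25 mm thick and 1595 mm tall, are fixed to the +y face of the rails with their bottoms at z = 71 mm, spaced across the span with a 78 mm gap after the −x post and between neighbouring pickets, with 82 mm left before the +x post.


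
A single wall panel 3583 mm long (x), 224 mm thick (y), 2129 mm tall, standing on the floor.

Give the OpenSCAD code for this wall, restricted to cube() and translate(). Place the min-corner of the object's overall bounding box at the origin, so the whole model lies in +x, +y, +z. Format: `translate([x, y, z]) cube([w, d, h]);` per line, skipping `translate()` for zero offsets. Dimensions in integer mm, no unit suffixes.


cube([3583, 224, 2129]);


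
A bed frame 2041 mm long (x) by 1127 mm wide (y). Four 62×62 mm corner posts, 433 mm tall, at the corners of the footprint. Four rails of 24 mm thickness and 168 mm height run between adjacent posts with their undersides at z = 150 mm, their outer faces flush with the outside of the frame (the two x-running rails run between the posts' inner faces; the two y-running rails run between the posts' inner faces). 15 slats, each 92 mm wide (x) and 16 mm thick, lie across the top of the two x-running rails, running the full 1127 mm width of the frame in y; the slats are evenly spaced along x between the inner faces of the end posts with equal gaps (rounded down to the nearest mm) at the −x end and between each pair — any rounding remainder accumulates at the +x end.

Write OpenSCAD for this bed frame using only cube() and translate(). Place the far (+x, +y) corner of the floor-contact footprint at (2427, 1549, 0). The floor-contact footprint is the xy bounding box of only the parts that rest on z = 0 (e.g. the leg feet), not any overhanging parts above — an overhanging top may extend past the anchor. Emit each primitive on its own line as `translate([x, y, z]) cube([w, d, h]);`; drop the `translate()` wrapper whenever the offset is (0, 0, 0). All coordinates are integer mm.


translate([386, 422, 0]) cube([62, 62, 433]);
translate([386, 1487, 0]) cube([62, 62, 433]);
translate([2365, 422, 0]) cube([62, 62, 433]);
translate([2365, 1487, 0]) cube([62, 62, 433]);
translate([448, 422, 150]) cube([1917, 24, 168]);
translate([448, 1525, 150]) cube([1917, 24, 168]);
translate([386, 484, 150]) cube([24, 1003, 168]);
translate([2403, 484, 150]) cube([24, 1003, 168]);
translate([481, 422, 318]) cube([92, 1127, 16]);
translate([606, 422, 318]) cube([92, 1127, 16]);
translate([731, 422, 318]) cube([92, 1127, 16]);
translate([856, 422, 318]) cube([92, 1127, 16]);
translate([981, 422, 318]) cube([92, 1127, 16]);
translate([1106, 422, 318]) cube([92, 1127, 16]);
translate([1231, 422, 318]) cube([92, 1127, 16]);
translate([1356, 422, 318]) cube([92, 1127, 16]);
translate([1481, 422, 318]) cube([92, 1127, 16]);
translate([1606, 422, 318]) cube([92, 1127, 16]);
translate([1731, 422, 318]) cube([92, 1127, 16]);
translate([1856, 422, 318]) cube([92, 1127, 16]);
translate([1981, 422, 318]) cube([92, 1127, 16]);
translate([2106, 422, 318]) cube([92, 1127, 16]);
translate([2231, 422, 318]) cube([92, 1127, 16]);


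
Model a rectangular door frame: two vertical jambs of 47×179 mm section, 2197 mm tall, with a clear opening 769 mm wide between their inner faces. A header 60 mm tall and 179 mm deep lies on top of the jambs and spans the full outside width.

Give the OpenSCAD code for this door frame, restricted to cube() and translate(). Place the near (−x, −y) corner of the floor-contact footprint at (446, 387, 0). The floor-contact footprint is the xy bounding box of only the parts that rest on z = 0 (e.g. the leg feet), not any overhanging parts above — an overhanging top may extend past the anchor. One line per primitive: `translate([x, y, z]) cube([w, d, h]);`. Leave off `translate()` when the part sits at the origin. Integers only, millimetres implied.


translate([446, 387, 0]) cube([47, 179, 2197]);
translate([1262, 387, 0]) cube([47, 179, 2197]);
translate([446, 387, 2197]) cube([863, 179, 60]);


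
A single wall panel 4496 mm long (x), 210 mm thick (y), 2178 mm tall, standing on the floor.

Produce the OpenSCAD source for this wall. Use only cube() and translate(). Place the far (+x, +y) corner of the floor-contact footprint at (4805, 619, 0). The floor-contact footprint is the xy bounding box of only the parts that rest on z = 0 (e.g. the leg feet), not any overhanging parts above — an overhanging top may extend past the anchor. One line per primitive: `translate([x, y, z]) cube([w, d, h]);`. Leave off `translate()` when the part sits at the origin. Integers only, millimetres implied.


translate([309, 409, 0]) cube([4496, 210, 2178]);


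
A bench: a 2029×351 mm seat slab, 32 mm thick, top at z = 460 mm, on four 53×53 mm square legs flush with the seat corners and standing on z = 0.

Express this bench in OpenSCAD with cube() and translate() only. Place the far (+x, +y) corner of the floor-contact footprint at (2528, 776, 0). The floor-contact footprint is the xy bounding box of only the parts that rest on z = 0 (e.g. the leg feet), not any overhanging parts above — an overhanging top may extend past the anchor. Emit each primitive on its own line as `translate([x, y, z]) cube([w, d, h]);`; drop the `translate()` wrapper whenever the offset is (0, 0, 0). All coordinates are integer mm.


translate([499, 425, 428]) cube([2029, 351, 32]);
translate([499, 425, 0]) cube([53, 53, 428]);
translate([499, 723, 0]) cube([53, 53, 428]);
translate([2475, 425, 0]) cube([53, 53, 428]);
translate([2475, 723, 0]) cube([53, 53, 428]);


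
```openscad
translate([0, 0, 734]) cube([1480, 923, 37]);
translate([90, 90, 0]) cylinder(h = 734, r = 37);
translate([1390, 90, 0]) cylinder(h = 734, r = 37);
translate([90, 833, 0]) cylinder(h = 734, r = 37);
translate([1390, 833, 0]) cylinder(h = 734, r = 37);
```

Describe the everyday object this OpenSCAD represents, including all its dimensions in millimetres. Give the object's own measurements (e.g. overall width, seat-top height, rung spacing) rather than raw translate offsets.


A table: top 1480 mm (x) × 923 mm (y), 37 mm thick, upper face at z = 771 mm, on four round legs of 74 mm diameter, each leg's bounding box inset 53 mm from the nearest pair of top edges from z = 0 to the bottom of the top.


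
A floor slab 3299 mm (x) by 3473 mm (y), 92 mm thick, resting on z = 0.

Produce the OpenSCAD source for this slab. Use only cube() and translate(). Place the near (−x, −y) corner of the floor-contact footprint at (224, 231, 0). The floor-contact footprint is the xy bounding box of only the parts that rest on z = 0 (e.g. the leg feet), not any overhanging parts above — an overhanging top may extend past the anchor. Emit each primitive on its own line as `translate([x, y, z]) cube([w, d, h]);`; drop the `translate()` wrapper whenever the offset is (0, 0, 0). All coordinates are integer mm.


translate([224, 231, 0]) cube([3299, 3473, 92]);


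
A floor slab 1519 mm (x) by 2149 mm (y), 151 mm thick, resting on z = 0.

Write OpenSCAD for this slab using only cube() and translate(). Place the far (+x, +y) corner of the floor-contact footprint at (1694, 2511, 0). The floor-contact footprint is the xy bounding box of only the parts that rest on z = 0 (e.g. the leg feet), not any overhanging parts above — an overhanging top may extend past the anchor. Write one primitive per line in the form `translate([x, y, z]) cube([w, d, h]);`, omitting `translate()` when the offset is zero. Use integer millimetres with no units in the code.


translate([175, 362, 0]) cube([1519, 2149, 151]);


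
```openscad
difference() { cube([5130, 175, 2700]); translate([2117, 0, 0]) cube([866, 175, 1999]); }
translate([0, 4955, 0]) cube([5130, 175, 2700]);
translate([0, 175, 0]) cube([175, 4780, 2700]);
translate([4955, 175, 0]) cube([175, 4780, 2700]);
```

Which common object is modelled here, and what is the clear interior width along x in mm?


A single room. The interior width is 4780 mm.

Four walls enclosing a rectangle with a door in the front wall — a room. Outside width 5130 minus two 175 mm walls gives 4780 mm.


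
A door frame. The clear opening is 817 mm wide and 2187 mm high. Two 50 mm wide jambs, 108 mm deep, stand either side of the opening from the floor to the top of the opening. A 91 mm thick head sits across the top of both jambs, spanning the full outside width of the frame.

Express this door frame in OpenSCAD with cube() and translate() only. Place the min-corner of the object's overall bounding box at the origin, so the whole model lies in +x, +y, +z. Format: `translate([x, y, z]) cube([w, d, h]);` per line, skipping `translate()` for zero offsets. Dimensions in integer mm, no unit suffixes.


cube([50, 108, 2187]);
translate([867, 0, 0]) cube([50, 108, 2187]);
translate([0, 0, 2187]) cube([917, 108, 91]);


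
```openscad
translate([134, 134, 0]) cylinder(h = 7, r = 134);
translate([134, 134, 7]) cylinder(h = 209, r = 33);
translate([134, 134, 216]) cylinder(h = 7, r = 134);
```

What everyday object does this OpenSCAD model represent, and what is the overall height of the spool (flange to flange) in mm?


A spool. The overall height is 223 mm.

Three coaxial cylinders, large–small–large — a spool. Two 7 mm flanges and a 209 mm core give 7 + 209 + 7 = 223 mm.


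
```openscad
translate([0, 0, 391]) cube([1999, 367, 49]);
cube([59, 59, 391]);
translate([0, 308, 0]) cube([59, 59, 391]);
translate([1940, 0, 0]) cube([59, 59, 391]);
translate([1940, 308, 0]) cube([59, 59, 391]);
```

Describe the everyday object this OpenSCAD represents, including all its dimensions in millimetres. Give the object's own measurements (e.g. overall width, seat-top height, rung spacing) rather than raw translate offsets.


A bench: a 1999×367 mm seat slab, 49 mm thick, top at z = 440 mm, on four 59×59 mm square legs flush with the seat corners and standing on z = 0.


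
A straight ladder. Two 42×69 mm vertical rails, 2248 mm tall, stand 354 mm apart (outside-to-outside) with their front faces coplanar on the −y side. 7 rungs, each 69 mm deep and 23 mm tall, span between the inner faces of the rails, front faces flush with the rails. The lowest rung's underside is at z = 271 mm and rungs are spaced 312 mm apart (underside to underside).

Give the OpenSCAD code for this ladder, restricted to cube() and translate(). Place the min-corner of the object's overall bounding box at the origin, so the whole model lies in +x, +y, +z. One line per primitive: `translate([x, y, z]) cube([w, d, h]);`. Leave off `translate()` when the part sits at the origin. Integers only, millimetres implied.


// rung span = 354 - 2*42 = 270
// rung[k] z = 271 + k*312
cube([42, 69, 2248]);
translate([312, 0, 0]) cube([42, 69, 2248]);
translate([42, 0, 271]) cube([270, 69, 23]);
translate([42, 0, 583]) cube([270, 69, 23]);
translate([42, 0, 895]) cube([270, 69, 23]);
translate([42, 0, 1207]) cube([270, 69, 23]);
translate([42, 0, 1519]) cube([270, 69, 23]);
translate([42, 0, 1831]) cube([270, 69, 23]);
translate([42, 0, 2143]) cube([270, 69, 23]);


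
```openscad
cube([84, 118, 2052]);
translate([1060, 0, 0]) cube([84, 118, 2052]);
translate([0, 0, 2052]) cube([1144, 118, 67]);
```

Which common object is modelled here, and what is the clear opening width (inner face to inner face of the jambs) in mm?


A door frame. The clear opening width is 976 mm.

Two 2052 mm tall posts with a header on top — a door frame. The left jamb is 84 mm wide at x = 0; the right jamb starts at x = 1060. The clear opening is 1060 − 84 = 976 mm.


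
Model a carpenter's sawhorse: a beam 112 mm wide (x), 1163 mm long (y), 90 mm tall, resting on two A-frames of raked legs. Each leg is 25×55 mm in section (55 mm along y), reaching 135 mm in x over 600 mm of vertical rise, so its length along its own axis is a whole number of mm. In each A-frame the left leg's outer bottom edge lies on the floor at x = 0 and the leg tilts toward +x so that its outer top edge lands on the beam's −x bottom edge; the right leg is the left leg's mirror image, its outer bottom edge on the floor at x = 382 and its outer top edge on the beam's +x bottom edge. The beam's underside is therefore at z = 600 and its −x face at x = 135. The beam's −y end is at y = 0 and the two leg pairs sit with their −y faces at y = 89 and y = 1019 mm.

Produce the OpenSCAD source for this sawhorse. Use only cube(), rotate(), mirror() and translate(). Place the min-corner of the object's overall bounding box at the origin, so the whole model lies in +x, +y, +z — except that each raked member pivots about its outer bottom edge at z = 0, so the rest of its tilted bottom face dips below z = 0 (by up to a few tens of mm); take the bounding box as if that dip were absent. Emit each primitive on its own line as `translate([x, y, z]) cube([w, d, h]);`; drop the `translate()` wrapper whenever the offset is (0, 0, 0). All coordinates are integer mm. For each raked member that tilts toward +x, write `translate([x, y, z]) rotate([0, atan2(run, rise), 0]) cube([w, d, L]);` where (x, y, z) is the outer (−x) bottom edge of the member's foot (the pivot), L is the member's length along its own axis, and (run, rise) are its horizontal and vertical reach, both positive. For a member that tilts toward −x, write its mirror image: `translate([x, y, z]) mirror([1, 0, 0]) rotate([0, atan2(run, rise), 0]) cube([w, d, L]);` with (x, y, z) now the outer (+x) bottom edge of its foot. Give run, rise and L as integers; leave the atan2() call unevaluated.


translate([135, 0, 600]) cube([112, 1163, 90]);
translate([0, 89, 0]) rotate([0, atan2(135, 600), 0]) cube([25, 55, 615]);
translate([382, 89, 0]) mirror([1, 0, 0]) rotate([0, atan2(135, 600), 0]) cube([25, 55, 615]);
translate([0, 1019, 0]) rotate([0, atan2(135, 600), 0]) cube([25, 55, 615]);
translate([382, 1019, 0]) mirror([1, 0, 0]) rotate([0, atan2(135, 600), 0]) cube([25, 55, 615]);


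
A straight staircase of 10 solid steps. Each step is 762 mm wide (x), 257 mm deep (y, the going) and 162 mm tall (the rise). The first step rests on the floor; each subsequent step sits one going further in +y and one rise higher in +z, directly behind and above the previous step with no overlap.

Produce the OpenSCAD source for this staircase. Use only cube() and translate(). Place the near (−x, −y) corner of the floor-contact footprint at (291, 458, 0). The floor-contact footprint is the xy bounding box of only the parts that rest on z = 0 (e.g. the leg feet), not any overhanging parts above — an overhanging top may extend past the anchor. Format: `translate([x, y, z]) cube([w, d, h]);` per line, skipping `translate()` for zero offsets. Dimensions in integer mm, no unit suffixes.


translate([291, 458, 0]) cube([762, 257, 162]);
translate([291, 715, 162]) cube([762, 257, 162]);
translate([291, 972, 324]) cube([762, 257, 162]);
translate([291, 1229, 486]) cube([762, 257, 162]);
translate([291, 1486, 648]) cube([762, 257, 162]);
translate([291, 1743, 810]) cube([762, 257, 162]);
translate([291, 2000, 972]) cube([762, 257, 162]);
translate([291, 2257, 1134]) cube([762, 257, 162]);
translate([291, 2514, 1296]) cube([762, 257, 162]);
translate([291, 2771, 1458]) cube([762, 257, 162]);


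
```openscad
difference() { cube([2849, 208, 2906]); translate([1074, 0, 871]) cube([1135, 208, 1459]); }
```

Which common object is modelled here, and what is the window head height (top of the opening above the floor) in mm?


A wall with a window opening. The window head height is 2330 mm.

A wall with a rectangular opening subtracted — a window. Sill at z = 871, opening 1459 mm tall, so the head is at 871 + 1459 = 2330 mm.


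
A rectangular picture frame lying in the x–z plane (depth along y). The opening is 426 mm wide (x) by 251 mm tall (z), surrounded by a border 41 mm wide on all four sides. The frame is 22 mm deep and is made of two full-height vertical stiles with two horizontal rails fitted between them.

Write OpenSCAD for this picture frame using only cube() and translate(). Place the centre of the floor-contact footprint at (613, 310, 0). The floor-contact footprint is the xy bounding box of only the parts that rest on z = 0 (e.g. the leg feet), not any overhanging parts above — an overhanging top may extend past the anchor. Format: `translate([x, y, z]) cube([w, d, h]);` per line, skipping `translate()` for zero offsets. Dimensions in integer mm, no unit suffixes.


translate([359, 299, 0]) cube([41, 22, 333]);
translate([826, 299, 0]) cube([41, 22, 333]);
translate([400, 299, 0]) cube([426, 22, 41]);
translate([400, 299, 292]) cube([426, 22, 41]);


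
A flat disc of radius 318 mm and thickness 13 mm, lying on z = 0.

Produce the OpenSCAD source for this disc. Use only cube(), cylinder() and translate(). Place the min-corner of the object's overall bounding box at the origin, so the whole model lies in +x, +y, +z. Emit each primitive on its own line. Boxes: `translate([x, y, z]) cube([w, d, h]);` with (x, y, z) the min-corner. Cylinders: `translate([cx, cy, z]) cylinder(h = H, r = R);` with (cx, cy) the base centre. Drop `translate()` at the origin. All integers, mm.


translate([318, 318, 0]) cylinder(h = 13, r = 318);


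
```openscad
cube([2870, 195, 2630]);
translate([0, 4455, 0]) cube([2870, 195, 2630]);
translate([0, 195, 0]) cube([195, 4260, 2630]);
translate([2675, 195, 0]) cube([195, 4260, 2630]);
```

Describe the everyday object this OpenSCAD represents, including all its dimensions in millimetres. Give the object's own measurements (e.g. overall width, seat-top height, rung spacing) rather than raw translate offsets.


The wall frame of a small rectangular building: four walls, each 2630 mm tall and 195 mm thick, enclosing a footprint 2870 mm (x) by 4650 mm (y) outside-to-outside, with no floor or roof. The front and back walls (the −y and +y sides) span the full width; the two side walls fit between them.
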